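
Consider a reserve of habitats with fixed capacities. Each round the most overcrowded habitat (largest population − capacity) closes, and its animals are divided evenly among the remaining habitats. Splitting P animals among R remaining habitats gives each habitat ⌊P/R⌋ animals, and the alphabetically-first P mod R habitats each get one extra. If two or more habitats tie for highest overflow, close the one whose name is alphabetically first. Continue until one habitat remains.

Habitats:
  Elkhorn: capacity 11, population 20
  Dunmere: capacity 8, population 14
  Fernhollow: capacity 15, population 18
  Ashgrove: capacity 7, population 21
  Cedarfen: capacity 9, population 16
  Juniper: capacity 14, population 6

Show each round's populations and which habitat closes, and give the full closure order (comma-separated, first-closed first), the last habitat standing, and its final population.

Round 1: Ashgrove=21 Cedarfen=16 Dunmere=14 Elkhorn=20 Fernhollow=18 Juniper=6 → close Ashgrove (overflow 14)
  21÷5 = 4 each, +1 to first 1
Round 2: Cedarfen=21 Dunmere=18 Elkhorn=24 Fernhollow=22 Juniper=10 → close Elkhorn (overflow 13)
  24÷4 = 6 each, +1 to first 0
Round 3: Cedarfen=27 Dunmere=24 Fernhollow=28 Juniper=16 → close Cedarfen (overflow 18)
  27÷3 = 9 each, +1 to first 0
Round 4: Dunmere=33 Fernhollow=37 Juniper=25 → close Dunmere (overflow 25)
  33÷2 = 16 each, +1 to first 1
Round 5: Fernhollow=54 Juniper=41 → close Fernhollow (overflow 39)
  54÷1 = 54 each, +1 to first 0

Closure order: Ashgrove, Elkhorn, Cedarfen, Dunmere, Fernhollow
Last habitat: Juniper with 95 animals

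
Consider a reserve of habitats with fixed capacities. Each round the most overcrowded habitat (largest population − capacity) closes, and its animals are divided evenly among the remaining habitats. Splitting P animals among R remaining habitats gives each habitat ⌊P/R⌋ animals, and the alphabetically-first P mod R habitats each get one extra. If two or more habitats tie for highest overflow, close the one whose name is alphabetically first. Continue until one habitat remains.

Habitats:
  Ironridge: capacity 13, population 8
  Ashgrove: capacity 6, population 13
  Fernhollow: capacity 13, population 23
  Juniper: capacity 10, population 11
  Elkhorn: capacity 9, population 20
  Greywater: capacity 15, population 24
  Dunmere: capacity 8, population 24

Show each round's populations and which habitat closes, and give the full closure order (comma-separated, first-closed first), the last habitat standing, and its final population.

Round 1: Ashgrove=13 Dunmere=24 Elkhorn=20 Fernhollow=23 Greywater=24 Ironridge=8 Juniper=11 → close Dunmere (overflow 16)
  24÷6 = 4 each, +1 to first 0
Round 2: Ashgrove=17 Elkhorn=24 Fernhollow=27 Greywater=28 Ironridge=12 Juniper=15 → close Elkhorn (overflow 15)
  24÷5 = 4 each, +1 to first 4
Round 3: Ashgrove=22 Fernhollow=32 Greywater=33 Ironridge=17 Juniper=19 → close Fernhollow (overflow 19)
  32÷4 = 8 each, +1 to first 0
Round 4: Ashgrove=30 Greywater=41 Ironridge=25 Juniper=27 → close Greywater (overflow 26)
  41÷3 = 13 each, +1 to first 2
Round 5: Ashgrove=44 Ironridge=39 Juniper=40 → close Ashgrove (overflow 38)
  44÷2 = 22 each, +1 to first 0
Round 6: Ironridge=61 Juniper=62 → close Juniper (overflow 52)
  62÷1 = 62 each, +1 to first 0

Closure order: Dunmere, Elkhorn, Fernhollow, Greywater, Ashgrove, Juniper
Last habitat: Ironridge with 123 animals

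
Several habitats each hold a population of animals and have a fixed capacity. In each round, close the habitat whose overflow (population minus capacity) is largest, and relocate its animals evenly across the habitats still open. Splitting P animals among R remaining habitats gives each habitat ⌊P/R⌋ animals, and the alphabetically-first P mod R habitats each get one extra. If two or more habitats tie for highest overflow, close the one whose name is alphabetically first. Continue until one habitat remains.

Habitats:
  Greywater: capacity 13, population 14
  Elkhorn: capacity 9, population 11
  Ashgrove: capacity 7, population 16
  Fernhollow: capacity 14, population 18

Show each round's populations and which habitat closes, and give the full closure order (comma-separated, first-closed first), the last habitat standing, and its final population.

Closure order: Ashgrove, Fernhollow, Elkhorn
Last habitat: Greywater with 59 animals

Round 1: Ashgrove=16 Elkhorn=11 Fernhollow=18 Greywater=14 → close Ashgrove (overflow 9)
  16÷3 = 5 each, +1 to first 1
Round 2: Elkhorn=17 Fernhollow=23 Greywater=19 → close Fernhollow (overflow 9)
  23÷2 = 11 each, +1 to first 1
Round 3: Elkhorn=29 Greywater=30 → close Elkhorn (overflow 20)
  29÷1 = 29 each, +1 to first 0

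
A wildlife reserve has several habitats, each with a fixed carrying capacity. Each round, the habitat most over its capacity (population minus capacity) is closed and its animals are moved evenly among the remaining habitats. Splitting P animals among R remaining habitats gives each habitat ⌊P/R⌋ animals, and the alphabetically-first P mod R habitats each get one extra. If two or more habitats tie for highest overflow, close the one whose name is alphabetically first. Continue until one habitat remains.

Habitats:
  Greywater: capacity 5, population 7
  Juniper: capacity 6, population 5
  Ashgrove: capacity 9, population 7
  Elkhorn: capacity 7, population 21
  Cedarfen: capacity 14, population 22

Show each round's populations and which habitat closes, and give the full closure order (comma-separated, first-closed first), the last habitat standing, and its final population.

Closure order: Elkhorn, Cedarfen, Greywater, Ashgrove
Last habitat: Juniper with 62 animals

Round 1: Ashgrove=7 Cedarfen=22 Elkhorn=21 Greywater=7 Juniper=5 → close Elkhorn (overflow 14)
  21÷4 = 5 each, +1 to first 1
Round 2: Ashgrove=13 Cedarfen=27 Greywater=12 Juniper=10 → close Cedarfen (overflow 13)
  27÷3 = 9 each, +1 to first 0
Round 3: Ashgrove=22 Greywater=21 Juniper=19 → close Greywater (overflow 16)
  21÷2 = 10 each, +1 to first 1
Round 4: Ashgrove=33 Juniper=29 → close Ashgrove (overflow 24)
  33÷1 = 33 each, +1 to first 0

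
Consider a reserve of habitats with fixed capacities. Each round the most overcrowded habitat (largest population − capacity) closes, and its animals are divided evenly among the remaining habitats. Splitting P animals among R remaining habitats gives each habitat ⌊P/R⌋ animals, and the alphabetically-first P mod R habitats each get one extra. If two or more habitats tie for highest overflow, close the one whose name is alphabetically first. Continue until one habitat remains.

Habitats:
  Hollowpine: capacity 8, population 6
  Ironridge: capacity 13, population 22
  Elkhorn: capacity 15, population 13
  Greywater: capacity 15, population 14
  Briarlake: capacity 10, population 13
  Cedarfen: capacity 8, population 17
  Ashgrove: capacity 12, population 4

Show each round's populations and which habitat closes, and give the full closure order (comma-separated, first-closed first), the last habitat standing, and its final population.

Closure order: Cedarfen, Ironridge, Briarlake, Greywater, Elkhorn, Hollowpine
Last habitat: Ashgrove with 89 animals

Round 1: Ashgrove=4 Briarlake=13 Cedarfen=17 Elkhorn=13 Greywater=14 Hollowpine=6 Ironridge=22 → close Cedarfen (overflow 9)
  17÷6 = 2 each, +1 to first 5
Round 2: Ashgrove=7 Briarlake=16 Elkhorn=16 Greywater=17 Hollowpine=9 Ironridge=24 → close Ironridge (overflow 11)
  24÷5 = 4 each, +1 to first 4
Round 3: Ashgrove=12 Briarlake=21 Elkhorn=21 Greywater=22 Hollowpine=13 → close Briarlake (overflow 11)
  21÷4 = 5 each, +1 to first 1
Round 4: Ashgrove=18 Elkhorn=26 Greywater=27 Hollowpine=18 → close Greywater (overflow 12)
  27÷3 = 9 each, +1 to first 0
Round 5: Ashgrove=27 Elkhorn=35 Hollowpine=27 → close Elkhorn (overflow 20)
  35÷2 = 17 each, +1 to first 1
Round 6: Ashgrove=45 Hollowpine=44 → close Hollowpine (overflow 36)
  44÷1 = 44 each, +1 to first 0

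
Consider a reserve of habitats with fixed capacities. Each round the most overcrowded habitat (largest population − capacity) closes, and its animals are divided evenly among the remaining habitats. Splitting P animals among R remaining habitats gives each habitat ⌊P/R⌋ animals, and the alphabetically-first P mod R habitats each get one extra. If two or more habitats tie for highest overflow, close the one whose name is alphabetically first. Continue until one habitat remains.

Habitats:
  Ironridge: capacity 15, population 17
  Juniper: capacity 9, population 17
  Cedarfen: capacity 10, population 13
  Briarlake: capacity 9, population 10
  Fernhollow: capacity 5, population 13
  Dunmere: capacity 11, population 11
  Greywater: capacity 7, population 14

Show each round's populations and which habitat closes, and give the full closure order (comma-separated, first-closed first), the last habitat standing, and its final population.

Round 1: Briarlake=10 Cedarfen=13 Dunmere=11 Fernhollow=13 Greywater=14 Ironridge=17 Juniper=17 → close Fernhollow (overflow 8)
  13÷6 = 2 each, +1 to first 1
Round 2: Briarlake=13 Cedarfen=15 Dunmere=13 Greywater=16 Ironridge=19 Juniper=19 → close Juniper (overflow 10)
  19÷5 = 3 each, +1 to first 4
Round 3: Briarlake=17 Cedarfen=19 Dunmere=17 Greywater=20 Ironridge=22 → close Greywater (overflow 13)
  20÷4 = 5 each, +1 to first 0
Round 4: Briarlake=22 Cedarfen=24 Dunmere=22 Ironridge=27 → close Cedarfen (overflow 14)
  24÷3 = 8 each, +1 to first 0
Round 5: Briarlake=30 Dunmere=30 Ironridge=35 → close Briarlake (overflow 21)
  30÷2 = 15 each, +1 to first 0
Round 6: Dunmere=45 Ironridge=50 → close Ironridge (overflow 35)
  50÷1 = 50 each, +1 to first 0

Closure order: Fernhollow, Juniper, Greywater, Cedarfen, Briarlake, Ironridge
Last habitat: Dunmere with 95 animals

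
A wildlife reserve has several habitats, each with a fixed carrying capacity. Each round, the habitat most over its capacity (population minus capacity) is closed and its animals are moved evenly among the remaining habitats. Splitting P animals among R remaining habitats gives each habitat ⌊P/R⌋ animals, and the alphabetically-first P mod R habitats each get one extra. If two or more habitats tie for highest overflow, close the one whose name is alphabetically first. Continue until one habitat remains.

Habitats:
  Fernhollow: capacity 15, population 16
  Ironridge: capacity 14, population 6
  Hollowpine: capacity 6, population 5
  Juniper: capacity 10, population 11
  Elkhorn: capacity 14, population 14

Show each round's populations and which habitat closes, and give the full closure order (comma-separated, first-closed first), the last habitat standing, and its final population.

Closure order: Fernhollow, Juniper, Elkhorn, Hollowpine
Last habitat: Ironridge with 52 animals

Round 1: Elkhorn=14 Fernhollow=16 Hollowpine=5 Ironridge=6 Juniper=11 → close Fernhollow (overflow 1)
  16÷4 = 4 each, +1 to first 0
Round 2: Elkhorn=18 Hollowpine=9 Ironridge=10 Juniper=15 → close Juniper (overflow 5)
  15÷3 = 5 each, +1 to first 0
Round 3: Elkhorn=23 Hollowpine=14 Ironridge=15 → close Elkhorn (overflow 9)
  23÷2 = 11 each, +1 to first 1
Round 4: Hollowpine=26 Ironridge=26 → close Hollowpine (overflow 20)
  26÷1 = 26 each, +1 to first 0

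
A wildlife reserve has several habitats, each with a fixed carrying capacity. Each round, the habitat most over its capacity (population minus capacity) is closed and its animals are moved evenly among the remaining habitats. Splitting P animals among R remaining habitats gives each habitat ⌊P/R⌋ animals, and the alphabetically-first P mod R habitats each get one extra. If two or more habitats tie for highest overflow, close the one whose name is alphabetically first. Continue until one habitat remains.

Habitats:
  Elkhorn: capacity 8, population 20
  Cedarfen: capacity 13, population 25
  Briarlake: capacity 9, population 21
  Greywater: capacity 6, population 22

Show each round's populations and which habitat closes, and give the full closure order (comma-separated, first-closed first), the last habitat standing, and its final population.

Closure order: Greywater, Briarlake, Cedarfen
Last habitat: Elkhorn with 88 animals

Round 1: Briarlake=21 Cedarfen=25 Elkhorn=20 Greywater=22 → close Greywater (overflow 16)
  22÷3 = 7 each, +1 to first 1
Round 2: Briarlake=29 Cedarfen=32 Elkhorn=27 → close Briarlake (overflow 20)
  29÷2 = 14 each, +1 to first 1
Round 3: Cedarfen=47 Elkhorn=41 → close Cedarfen (overflow 34)
  47÷1 = 47 each, +1 to first 0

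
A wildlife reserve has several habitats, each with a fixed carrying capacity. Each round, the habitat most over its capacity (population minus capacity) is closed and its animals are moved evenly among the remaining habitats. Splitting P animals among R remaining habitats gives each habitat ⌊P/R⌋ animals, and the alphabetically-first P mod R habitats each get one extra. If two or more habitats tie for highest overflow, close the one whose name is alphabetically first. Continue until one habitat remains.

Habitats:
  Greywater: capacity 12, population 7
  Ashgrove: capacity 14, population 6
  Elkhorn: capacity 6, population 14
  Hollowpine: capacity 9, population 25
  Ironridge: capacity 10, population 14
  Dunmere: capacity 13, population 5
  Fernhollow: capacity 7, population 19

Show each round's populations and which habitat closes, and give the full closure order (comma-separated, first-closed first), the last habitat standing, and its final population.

Round 1: Ashgrove=6 Dunmere=5 Elkhorn=14 Fernhollow=19 Greywater=7 Hollowpine=25 Ironridge=14 → close Hollowpine (overflow 16)
  25÷6 = 4 each, +1 to first 1
Round 2: Ashgrove=11 Dunmere=9 Elkhorn=18 Fernhollow=23 Greywater=11 Ironridge=18 → close Fernhollow (overflow 16)
  23÷5 = 4 each, +1 to first 3
Round 3: Ashgrove=16 Dunmere=14 Elkhorn=23 Greywater=15 Ironridge=22 → close Elkhorn (overflow 17)
  23÷4 = 5 each, +1 to first 3
Round 4: Ashgrove=22 Dunmere=20 Greywater=21 Ironridge=27 → close Ironridge (overflow 17)
  27÷3 = 9 each, +1 to first 0
Round 5: Ashgrove=31 Dunmere=29 Greywater=30 → close Greywater (overflow 18)
  30÷2 = 15 each, +1 to first 0
Round 6: Ashgrove=46 Dunmere=44 → close Ashgrove (overflow 32)
  46÷1 = 46 each, +1 to first 0

Closure order: Hollowpine, Fernhollow, Elkhorn, Ironridge, Greywater, Ashgrove
Last habitat: Dunmere with 90 animals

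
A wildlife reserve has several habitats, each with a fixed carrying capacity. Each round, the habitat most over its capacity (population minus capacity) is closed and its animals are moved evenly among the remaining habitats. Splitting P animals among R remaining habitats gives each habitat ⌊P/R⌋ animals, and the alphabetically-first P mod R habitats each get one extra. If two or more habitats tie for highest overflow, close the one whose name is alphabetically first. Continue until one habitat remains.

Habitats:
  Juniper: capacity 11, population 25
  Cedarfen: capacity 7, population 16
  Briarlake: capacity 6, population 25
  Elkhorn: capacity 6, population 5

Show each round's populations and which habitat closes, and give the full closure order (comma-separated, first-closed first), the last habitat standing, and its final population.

Round 1: Briarlake=25 Cedarfen=16 Elkhorn=5 Juniper=25 → close Briarlake (overflow 19)
  25÷3 = 8 each, +1 to first 1
Round 2: Cedarfen=25 Elkhorn=13 Juniper=33 → close Juniper (overflow 22)
  33÷2 = 16 each, +1 to first 1
Round 3: Cedarfen=42 Elkhorn=29 → close Cedarfen (overflow 35)
  42÷1 = 42 each, +1 to first 0

Closure order: Briarlake, Juniper, Cedarfen
Last habitat: Elkhorn with 71 animals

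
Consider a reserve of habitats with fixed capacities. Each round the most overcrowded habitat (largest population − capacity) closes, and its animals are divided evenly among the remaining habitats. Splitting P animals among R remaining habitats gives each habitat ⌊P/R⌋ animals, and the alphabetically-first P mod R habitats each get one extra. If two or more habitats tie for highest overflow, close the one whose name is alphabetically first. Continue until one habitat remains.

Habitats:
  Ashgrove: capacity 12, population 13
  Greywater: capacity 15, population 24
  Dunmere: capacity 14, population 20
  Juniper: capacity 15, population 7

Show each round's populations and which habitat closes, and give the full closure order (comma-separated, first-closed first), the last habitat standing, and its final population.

Closure order: Greywater, Dunmere, Ashgrove
Last habitat: Juniper with 64 animals

Round 1: Ashgrove=13 Dunmere=20 Greywater=24 Juniper=7 → close Greywater (overflow 9)
  24÷3 = 8 each, +1 to first 0
Round 2: Ashgrove=21 Dunmere=28 Juniper=15 → close Dunmere (overflow 14)
  28÷2 = 14 each, +1 to first 0
Round 3: Ashgrove=35 Juniper=29 → close Ashgrove (overflow 23)
  35÷1 = 35 each, +1 to first 0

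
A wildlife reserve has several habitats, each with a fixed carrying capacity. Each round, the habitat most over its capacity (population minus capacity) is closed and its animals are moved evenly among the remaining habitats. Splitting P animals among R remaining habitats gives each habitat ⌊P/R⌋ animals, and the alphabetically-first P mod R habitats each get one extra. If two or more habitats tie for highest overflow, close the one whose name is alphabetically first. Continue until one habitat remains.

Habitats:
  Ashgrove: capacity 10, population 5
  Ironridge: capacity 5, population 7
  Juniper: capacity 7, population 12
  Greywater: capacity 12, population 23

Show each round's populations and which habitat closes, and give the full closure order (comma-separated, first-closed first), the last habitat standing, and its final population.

Closure order: Greywater, Juniper, Ironridge
Last habitat: Ashgrove with 47 animals

Round 1: Ashgrove=5 Greywater=23 Ironridge=7 Juniper=12 → close Greywater (overflow 11)
  23÷3 = 7 each, +1 to first 2
Round 2: Ashgrove=13 Ironridge=15 Juniper=19 → close Juniper (overflow 12)
  19÷2 = 9 each, +1 to first 1
Round 3: Ashgrove=23 Ironridge=24 → close Ironridge (overflow 19)
  24÷1 = 24 each, +1 to first 0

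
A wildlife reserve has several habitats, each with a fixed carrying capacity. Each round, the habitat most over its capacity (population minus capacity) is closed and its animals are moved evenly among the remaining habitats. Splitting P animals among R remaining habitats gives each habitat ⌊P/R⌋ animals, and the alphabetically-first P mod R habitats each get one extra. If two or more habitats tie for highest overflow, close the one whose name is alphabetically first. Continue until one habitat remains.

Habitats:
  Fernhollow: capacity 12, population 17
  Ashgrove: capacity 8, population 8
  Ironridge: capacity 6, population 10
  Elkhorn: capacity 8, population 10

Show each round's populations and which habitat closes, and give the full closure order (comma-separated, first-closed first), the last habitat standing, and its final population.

Closure order: Fernhollow, Ironridge, Elkhorn
Last habitat: Ashgrove with 45 animals

Round 1: Ashgrove=8 Elkhorn=10 Fernhollow=17 Ironridge=10 → close Fernhollow (overflow 5)
  17÷3 = 5 each, +1 to first 2
Round 2: Ashgrove=14 Elkhorn=16 Ironridge=15 → close Ironridge (overflow 9)
  15÷2 = 7 each, +1 to first 1
Round 3: Ashgrove=22 Elkhorn=23 → close Elkhorn (overflow 15)
  23÷1 = 23 each, +1 to first 0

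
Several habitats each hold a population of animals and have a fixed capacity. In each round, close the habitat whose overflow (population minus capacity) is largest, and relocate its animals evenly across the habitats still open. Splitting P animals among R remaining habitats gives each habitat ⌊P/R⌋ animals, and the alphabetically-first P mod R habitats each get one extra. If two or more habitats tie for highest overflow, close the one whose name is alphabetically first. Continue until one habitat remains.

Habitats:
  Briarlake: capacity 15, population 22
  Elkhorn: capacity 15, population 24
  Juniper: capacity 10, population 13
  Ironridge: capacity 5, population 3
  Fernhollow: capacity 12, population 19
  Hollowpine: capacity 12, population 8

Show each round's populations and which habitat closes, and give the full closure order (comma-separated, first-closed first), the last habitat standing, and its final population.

Closure order: Elkhorn, Briarlake, Fernhollow, Juniper, Hollowpine
Last habitat: Ironridge with 89 animals

Round 1: Briarlake=22 Elkhorn=24 Fernhollow=19 Hollowpine=8 Ironridge=3 Juniper=13 → close Elkhorn (overflow 9)
  24÷5 = 4 each, +1 to first 4
Round 2: Briarlake=27 Fernhollow=24 Hollowpine=13 Ironridge=8 Juniper=17 → close Briarlake (overflow 12)
  27÷4 = 6 each, +1 to first 3
Round 3: Fernhollow=31 Hollowpine=20 Ironridge=15 Juniper=23 → close Fernhollow (overflow 19)
  31÷3 = 10 each, +1 to first 1
Round 4: Hollowpine=31 Ironridge=25 Juniper=33 → close Juniper (overflow 23)
  33÷2 = 16 each, +1 to first 1
Round 5: Hollowpine=48 Ironridge=41 → close Hollowpine (overflow 36)
  48÷1 = 48 each, +1 to first 0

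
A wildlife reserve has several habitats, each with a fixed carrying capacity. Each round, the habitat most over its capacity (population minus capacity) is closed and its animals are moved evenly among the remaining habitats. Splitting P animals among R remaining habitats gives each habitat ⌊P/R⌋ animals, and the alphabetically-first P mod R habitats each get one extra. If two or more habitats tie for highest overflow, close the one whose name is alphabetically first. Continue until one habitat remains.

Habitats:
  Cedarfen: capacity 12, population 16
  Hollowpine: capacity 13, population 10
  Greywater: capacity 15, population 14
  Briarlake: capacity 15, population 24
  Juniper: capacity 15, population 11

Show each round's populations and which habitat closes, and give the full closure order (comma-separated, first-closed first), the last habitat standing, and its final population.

Round 1: Briarlake=24 Cedarfen=16 Greywater=14 Hollowpine=10 Juniper=11 → close Briarlake (overflow 9)
  24÷4 = 6 each, +1 to first 0
Round 2: Cedarfen=22 Greywater=20 Hollowpine=16 Juniper=17 → close Cedarfen (overflow 10)
  22÷3 = 7 each, +1 to first 1
Round 3: Greywater=28 Hollowpine=23 Juniper=24 → close Greywater (overflow 13)
  28÷2 = 14 each, +1 to first 0
Round 4: Hollowpine=37 Juniper=38 → close Hollowpine (overflow 24)
  37÷1 = 37 each, +1 to first 0

Closure order: Briarlake, Cedarfen, Greywater, Hollowpine
Last habitat: Juniper with 75 animals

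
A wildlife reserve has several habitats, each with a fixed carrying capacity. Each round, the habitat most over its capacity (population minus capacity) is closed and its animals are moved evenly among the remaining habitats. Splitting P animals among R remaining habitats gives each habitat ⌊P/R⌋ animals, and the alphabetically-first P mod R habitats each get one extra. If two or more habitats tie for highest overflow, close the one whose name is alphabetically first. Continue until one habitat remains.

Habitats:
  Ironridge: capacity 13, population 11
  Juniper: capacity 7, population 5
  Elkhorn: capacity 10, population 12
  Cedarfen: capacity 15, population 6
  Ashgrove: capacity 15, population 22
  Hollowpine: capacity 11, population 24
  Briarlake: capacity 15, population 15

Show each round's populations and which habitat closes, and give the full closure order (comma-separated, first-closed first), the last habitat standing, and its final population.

Round 1: Ashgrove=22 Briarlake=15 Cedarfen=6 Elkhorn=12 Hollowpine=24 Ironridge=11 Juniper=5 → close Hollowpine (overflow 13)
  24÷6 = 4 each, +1 to first 0
Round 2: Ashgrove=26 Briarlake=19 Cedarfen=10 Elkhorn=16 Ironridge=15 Juniper=9 → close Ashgrove (overflow 11)
  26÷5 = 5 each, +1 to first 1
Round 3: Briarlake=25 Cedarfen=15 Elkhorn=21 Ironridge=20 Juniper=14 → close Elkhorn (overflow 11)
  21÷4 = 5 each, +1 to first 1
Round 4: Briarlake=31 Cedarfen=20 Ironridge=25 Juniper=19 → close Briarlake (overflow 16)
  31÷3 = 10 each, +1 to first 1
Round 5: Cedarfen=31 Ironridge=35 Juniper=29 → close Ironridge (overflow 22)
  35÷2 = 17 each, +1 to first 1
Round 6: Cedarfen=49 Juniper=46 → close Juniper (overflow 39)
  46÷1 = 46 each, +1 to first 0

Closure order: Hollowpine, Ashgrove, Elkhorn, Briarlake, Ironridge, Juniper
Last habitat: Cedarfen with 95 animals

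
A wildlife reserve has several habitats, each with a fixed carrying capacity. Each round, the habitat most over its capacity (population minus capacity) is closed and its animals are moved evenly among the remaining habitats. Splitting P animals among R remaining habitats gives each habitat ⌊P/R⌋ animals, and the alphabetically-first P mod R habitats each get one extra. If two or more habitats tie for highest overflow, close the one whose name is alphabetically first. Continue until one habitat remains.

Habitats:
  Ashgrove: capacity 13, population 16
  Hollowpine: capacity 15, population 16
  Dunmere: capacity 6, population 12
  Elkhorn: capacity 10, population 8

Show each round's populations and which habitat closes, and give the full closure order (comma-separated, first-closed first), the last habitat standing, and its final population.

Closure order: Dunmere, Ashgrove, Hollowpine
Last habitat: Elkhorn with 52 animals

Round 1: Ashgrove=16 Dunmere=12 Elkhorn=8 Hollowpine=16 → close Dunmere (overflow 6)
  12÷3 = 4 each, +1 to first 0
Round 2: Ashgrove=20 Elkhorn=12 Hollowpine=20 → close Ashgrove (overflow 7)
  20÷2 = 10 each, +1 to first 0
Round 3: Elkhorn=22 Hollowpine=30 → close Hollowpine (overflow 15)
  30÷1 = 30 each, +1 to first 0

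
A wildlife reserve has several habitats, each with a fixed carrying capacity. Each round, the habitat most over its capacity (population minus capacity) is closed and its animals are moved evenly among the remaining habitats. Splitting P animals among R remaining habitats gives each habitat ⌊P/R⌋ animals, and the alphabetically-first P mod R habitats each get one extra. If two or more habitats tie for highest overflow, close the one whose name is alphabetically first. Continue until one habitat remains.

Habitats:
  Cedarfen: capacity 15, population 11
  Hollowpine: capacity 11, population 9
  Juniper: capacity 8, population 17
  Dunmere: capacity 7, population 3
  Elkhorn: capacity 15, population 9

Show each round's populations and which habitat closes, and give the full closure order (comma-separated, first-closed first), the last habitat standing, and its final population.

Closure order: Juniper, Hollowpine, Cedarfen, Dunmere
Last habitat: Elkhorn with 49 animals

Round 1: Cedarfen=11 Dunmere=3 Elkhorn=9 Hollowpine=9 Juniper=17 → close Juniper (overflow 9)
  17÷4 = 4 each, +1 to first 1
Round 2: Cedarfen=16 Dunmere=7 Elkhorn=13 Hollowpine=13 → close Hollowpine (overflow 2)
  13÷3 = 4 each, +1 to first 1
Round 3: Cedarfen=21 Dunmere=11 Elkhorn=17 → close Cedarfen (overflow 6)
  21÷2 = 10 each, +1 to first 1
Round 4: Dunmere=22 Elkhorn=27 → close Dunmere (overflow 15)
  22÷1 = 22 each, +1 to first 0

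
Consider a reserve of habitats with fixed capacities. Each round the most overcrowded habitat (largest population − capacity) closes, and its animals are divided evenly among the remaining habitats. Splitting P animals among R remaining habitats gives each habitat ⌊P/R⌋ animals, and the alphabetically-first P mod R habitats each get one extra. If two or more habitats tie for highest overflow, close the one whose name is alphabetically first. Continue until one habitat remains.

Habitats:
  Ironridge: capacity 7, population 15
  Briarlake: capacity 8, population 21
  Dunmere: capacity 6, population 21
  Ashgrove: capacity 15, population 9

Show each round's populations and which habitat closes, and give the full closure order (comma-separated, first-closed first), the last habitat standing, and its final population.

Closure order: Dunmere, Briarlake, Ironridge
Last habitat: Ashgrove with 66 animals

Round 1: Ashgrove=9 Briarlake=21 Dunmere=21 Ironridge=15 → close Dunmere (overflow 15)
  21÷3 = 7 each, +1 to first 0
Round 2: Ashgrove=16 Briarlake=28 Ironridge=22 → close Briarlake (overflow 20)
  28÷2 = 14 each, +1 to first 0
Round 3: Ashgrove=30 Ironridge=36 → close Ironridge (overflow 29)
  36÷1 = 36 each, +1 to first 0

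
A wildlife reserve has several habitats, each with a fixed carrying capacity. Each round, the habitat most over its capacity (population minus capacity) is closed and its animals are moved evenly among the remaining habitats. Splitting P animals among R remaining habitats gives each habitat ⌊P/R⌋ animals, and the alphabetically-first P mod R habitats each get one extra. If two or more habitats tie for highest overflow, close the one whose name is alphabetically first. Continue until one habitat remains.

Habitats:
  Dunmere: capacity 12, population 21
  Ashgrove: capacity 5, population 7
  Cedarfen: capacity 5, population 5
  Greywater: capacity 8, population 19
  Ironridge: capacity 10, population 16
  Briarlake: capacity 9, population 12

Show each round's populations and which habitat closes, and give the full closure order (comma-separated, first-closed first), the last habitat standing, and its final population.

Closure order: Greywater, Dunmere, Ironridge, Ashgrove, Briarlake
Last habitat: Cedarfen with 80 animals

Round 1: Ashgrove=7 Briarlake=12 Cedarfen=5 Dunmere=21 Greywater=19 Ironridge=16 → close Greywater (overflow 11)
  19÷5 = 3 each, +1 to first 4
Round 2: Ashgrove=11 Briarlake=16 Cedarfen=9 Dunmere=25 Ironridge=19 → close Dunmere (overflow 13)
  25÷4 = 6 each, +1 to first 1
Round 3: Ashgrove=18 Briarlake=22 Cedarfen=15 Ironridge=25 → close Ironridge (overflow 15)
  25÷3 = 8 each, +1 to first 1
Round 4: Ashgrove=27 Briarlake=30 Cedarfen=23 → close Ashgrove (overflow 22)
  27÷2 = 13 each, +1 to first 1
Round 5: Briarlake=44 Cedarfen=36 → close Briarlake (overflow 35)
  44÷1 = 44 each, +1 to first 0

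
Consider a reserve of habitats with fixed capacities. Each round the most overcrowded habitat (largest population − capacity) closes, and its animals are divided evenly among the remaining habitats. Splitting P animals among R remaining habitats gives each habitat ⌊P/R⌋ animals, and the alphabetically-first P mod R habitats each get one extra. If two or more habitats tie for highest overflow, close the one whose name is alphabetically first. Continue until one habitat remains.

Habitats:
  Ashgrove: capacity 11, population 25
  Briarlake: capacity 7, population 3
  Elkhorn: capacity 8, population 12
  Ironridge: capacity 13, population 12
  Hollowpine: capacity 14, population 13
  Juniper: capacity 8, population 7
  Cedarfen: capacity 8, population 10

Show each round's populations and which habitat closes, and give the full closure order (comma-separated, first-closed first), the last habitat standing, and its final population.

Closure order: Ashgrove, Elkhorn, Cedarfen, Briarlake, Hollowpine, Ironridge
Last habitat: Juniper with 82 animals

Round 1: Ashgrove=25 Briarlake=3 Cedarfen=10 Elkhorn=12 Hollowpine=13 Ironridge=12 Juniper=7 → close Ashgrove (overflow 14)
  25÷6 = 4 each, +1 to first 1
Round 2: Briarlake=8 Cedarfen=14 Elkhorn=16 Hollowpine=17 Ironridge=16 Juniper=11 → close Elkhorn (overflow 8)
  16÷5 = 3 each, +1 to first 1
Round 3: Briarlake=12 Cedarfen=17 Hollowpine=20 Ironridge=19 Juniper=14 → close Cedarfen (overflow 9)
  17÷4 = 4 each, +1 to first 1
Round 4: Briarlake=17 Hollowpine=24 Ironridge=23 Juniper=18 → close Briarlake (overflow 10)
  17÷3 = 5 each, +1 to first 2
Round 5: Hollowpine=30 Ironridge=29 Juniper=23 → close Hollowpine (overflow 16)
  30÷2 = 15 each, +1 to first 0
Round 6: Ironridge=44 Juniper=38 → close Ironridge (overflow 31)
  44÷1 = 44 each, +1 to first 0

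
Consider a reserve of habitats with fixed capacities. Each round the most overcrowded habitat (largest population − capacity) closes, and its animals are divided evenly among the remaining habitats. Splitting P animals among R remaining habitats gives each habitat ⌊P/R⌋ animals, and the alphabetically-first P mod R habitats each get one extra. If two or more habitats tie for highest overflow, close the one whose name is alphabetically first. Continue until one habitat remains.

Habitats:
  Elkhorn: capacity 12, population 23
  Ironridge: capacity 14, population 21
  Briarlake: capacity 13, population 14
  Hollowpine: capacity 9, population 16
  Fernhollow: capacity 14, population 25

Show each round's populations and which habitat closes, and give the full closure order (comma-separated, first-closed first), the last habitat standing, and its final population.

Closure order: Elkhorn, Fernhollow, Hollowpine, Ironridge
Last habitat: Briarlake with 99 animals

Round 1: Briarlake=14 Elkhorn=23 Fernhollow=25 Hollowpine=16 Ironridge=21 → close Elkhorn (overflow 11)
  23÷4 = 5 each, +1 to first 3
Round 2: Briarlake=20 Fernhollow=31 Hollowpine=22 Ironridge=26 → close Fernhollow (overflow 17)
  31÷3 = 10 each, +1 to first 1
Round 3: Briarlake=31 Hollowpine=32 Ironridge=36 → close Hollowpine (overflow 23)
  32÷2 = 16 each, +1 to first 0
Round 4: Briarlake=47 Ironridge=52 → close Ironridge (overflow 38)
  52÷1 = 52 each, +1 to first 0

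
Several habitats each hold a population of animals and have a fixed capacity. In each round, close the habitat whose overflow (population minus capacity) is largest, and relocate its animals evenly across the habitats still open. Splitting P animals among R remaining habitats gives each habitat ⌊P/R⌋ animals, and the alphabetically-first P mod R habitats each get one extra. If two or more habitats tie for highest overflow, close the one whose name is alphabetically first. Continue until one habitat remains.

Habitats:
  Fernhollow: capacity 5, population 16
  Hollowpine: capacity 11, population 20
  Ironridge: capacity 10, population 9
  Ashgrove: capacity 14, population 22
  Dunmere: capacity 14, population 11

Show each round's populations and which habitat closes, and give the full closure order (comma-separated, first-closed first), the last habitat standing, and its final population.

Round 1: Ashgrove=22 Dunmere=11 Fernhollow=16 Hollowpine=20 Ironridge=9 → close Fernhollow (overflow 11)
  16÷4 = 4 each, +1 to first 0
Round 2: Ashgrove=26 Dunmere=15 Hollowpine=24 Ironridge=13 → close Hollowpine (overflow 13)
  24÷3 = 8 each, +1 to first 0
Round 3: Ashgrove=34 Dunmere=23 Ironridge=21 → close Ashgrove (overflow 20)
  34÷2 = 17 each, +1 to first 0
Round 4: Dunmere=40 Ironridge=38 → close Ironridge (overflow 28)
  38÷1 = 38 each, +1 to first 0

Closure order: Fernhollow, Hollowpine, Ashgrove, Ironridge
Last habitat: Dunmere with 78 animals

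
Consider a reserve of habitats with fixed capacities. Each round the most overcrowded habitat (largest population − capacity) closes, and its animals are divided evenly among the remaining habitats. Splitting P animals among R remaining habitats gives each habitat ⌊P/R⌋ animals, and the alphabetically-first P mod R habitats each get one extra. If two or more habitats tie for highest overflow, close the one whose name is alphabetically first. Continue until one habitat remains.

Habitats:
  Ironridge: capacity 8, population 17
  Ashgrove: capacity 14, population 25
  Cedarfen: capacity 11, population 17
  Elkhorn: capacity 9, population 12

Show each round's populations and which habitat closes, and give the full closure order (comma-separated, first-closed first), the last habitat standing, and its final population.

Round 1: Ashgrove=25 Cedarfen=17 Elkhorn=12 Ironridge=17 → close Ashgrove (overflow 11)
  25÷3 = 8 each, +1 to first 1
Round 2: Cedarfen=26 Elkhorn=20 Ironridge=25 → close Ironridge (overflow 17)
  25÷2 = 12 each, +1 to first 1
Round 3: Cedarfen=39 Elkhorn=32 → close Cedarfen (overflow 28)
  39÷1 = 39 each, +1 to first 0

Closure order: Ashgrove, Ironridge, Cedarfen
Last habitat: Elkhorn with 71 animals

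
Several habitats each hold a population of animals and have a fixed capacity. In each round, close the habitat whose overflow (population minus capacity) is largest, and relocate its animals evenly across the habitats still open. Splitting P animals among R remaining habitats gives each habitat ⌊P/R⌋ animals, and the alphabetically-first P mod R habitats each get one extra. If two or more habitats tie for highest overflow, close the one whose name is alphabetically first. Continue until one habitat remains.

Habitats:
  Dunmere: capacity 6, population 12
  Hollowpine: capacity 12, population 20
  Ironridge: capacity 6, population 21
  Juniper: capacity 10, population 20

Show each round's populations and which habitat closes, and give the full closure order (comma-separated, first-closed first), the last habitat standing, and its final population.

Closure order: Ironridge, Juniper, Hollowpine
Last habitat: Dunmere with 73 animals

Round 1: Dunmere=12 Hollowpine=20 Ironridge=21 Juniper=20 → close Ironridge (overflow 15)
  21÷3 = 7 each, +1 to first 0
Round 2: Dunmere=19 Hollowpine=27 Juniper=27 → close Juniper (overflow 17)
  27÷2 = 13 each, +1 to first 1
Round 3: Dunmere=33 Hollowpine=40 → close Hollowpine (overflow 28)
  40÷1 = 40 each, +1 to first 0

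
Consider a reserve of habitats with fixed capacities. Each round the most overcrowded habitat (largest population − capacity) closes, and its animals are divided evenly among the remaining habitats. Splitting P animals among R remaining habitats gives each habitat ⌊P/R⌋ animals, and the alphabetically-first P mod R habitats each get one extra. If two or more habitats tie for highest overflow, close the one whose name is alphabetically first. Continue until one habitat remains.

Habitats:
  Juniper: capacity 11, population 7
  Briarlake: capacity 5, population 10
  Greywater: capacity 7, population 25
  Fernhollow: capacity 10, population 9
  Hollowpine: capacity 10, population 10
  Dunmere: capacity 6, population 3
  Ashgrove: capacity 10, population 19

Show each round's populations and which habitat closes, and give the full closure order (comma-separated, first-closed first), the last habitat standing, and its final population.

Closure order: Greywater, Ashgrove, Briarlake, Hollowpine, Fernhollow, Dunmere
Last habitat: Juniper with 83 animals

Round 1: Ashgrove=19 Briarlake=10 Dunmere=3 Fernhollow=9 Greywater=25 Hollowpine=10 Juniper=7 → close Greywater (overflow 18)
  25÷6 = 4 each, +1 to first 1
Round 2: Ashgrove=24 Briarlake=14 Dunmere=7 Fernhollow=13 Hollowpine=14 Juniper=11 → close Ashgrove (overflow 14)
  24÷5 = 4 each, +1 to first 4
Round 3: Briarlake=19 Dunmere=12 Fernhollow=18 Hollowpine=19 Juniper=15 → close Briarlake (overflow 14)
  19÷4 = 4 each, +1 to first 3
Round 4: Dunmere=17 Fernhollow=23 Hollowpine=24 Juniper=19 → close Hollowpine (overflow 14)
  24÷3 = 8 each, +1 to first 0
Round 5: Dunmere=25 Fernhollow=31 Juniper=27 → close Fernhollow (overflow 21)
  31÷2 = 15 each, +1 to first 1
Round 6: Dunmere=41 Juniper=42 → close Dunmere (overflow 35)
  41÷1 = 41 each, +1 to first 0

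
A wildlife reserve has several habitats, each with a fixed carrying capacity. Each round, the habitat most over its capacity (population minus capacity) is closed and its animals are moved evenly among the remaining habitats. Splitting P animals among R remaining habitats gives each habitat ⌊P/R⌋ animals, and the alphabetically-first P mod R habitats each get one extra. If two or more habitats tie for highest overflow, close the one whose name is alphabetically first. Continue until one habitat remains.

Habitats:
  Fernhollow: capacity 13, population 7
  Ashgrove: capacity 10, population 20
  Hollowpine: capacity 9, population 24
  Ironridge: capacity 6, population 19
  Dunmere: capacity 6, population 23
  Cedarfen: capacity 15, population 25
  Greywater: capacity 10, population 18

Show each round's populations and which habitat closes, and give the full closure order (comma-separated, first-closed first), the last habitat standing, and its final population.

Closure order: Dunmere, Hollowpine, Ironridge, Ashgrove, Cedarfen, Greywater
Last habitat: Fernhollow with 136 animals

Round 1: Ashgrove=20 Cedarfen=25 Dunmere=23 Fernhollow=7 Greywater=18 Hollowpine=24 Ironridge=19 → close Dunmere (overflow 17)
  23÷6 = 3 each, +1 to first 5
Round 2: Ashgrove=24 Cedarfen=29 Fernhollow=11 Greywater=22 Hollowpine=28 Ironridge=22 → close Hollowpine (overflow 19)
  28÷5 = 5 each, +1 to first 3
Round 3: Ashgrove=30 Cedarfen=35 Fernhollow=17 Greywater=27 Ironridge=27 → close Ironridge (overflow 21)
  27÷4 = 6 each, +1 to first 3
Round 4: Ashgrove=37 Cedarfen=42 Fernhollow=24 Greywater=33 → close Ashgrove (overflow 27)
  37÷3 = 12 each, +1 to first 1
Round 5: Cedarfen=55 Fernhollow=36 Greywater=45 → close Cedarfen (overflow 40)
  55÷2 = 27 each, +1 to first 1
Round 6: Fernhollow=64 Greywater=72 → close Greywater (overflow 62)
  72÷1 = 72 each, +1 to first 0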